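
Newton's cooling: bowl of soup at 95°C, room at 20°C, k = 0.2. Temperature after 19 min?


Newton's law: dT/dt = -k(T - T_a) has solution T(t) = T_a + (T₀ - T_a)e^(-kt).
Plug in T_a = 20, T₀ = 95, k = 0.2, t = 19: T(19) = 20 + (75)e^(-3.80) ≈ 21.7°C.


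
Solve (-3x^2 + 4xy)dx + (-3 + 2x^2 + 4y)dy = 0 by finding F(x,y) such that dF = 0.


Check exactness: ∂M/∂y = 4x and ∂N/∂x = 4x; equal, so the equation is exact.
Integrate M with respect to x (treating y as constant): ∫M dx = -x^3 + 2x^2y + h(y).
Differentiate w.r.t. y and set equal to N: the x-dependent terms already match, leaving h'(y) = -3 + 4y. Integrate: h(y) = -3y + 2y^2.
So F(x,y) = -x^3 - 3y + 2x^2y + 2y^2.
General solution: -x^3 - 3y + 2x^2y + 2y^2 = C.


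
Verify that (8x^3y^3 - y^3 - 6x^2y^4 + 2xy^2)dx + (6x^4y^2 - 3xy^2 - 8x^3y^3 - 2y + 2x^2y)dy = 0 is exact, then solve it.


Check exactness: ∂M/∂y = 24x^3y^2 - 3y^2 - 24x^2y^3 + 4xy and ∂N/∂x = 24x^3y^2 - 3y^2 - 24x^2y^3 + 4xy; equal, so the equation is exact.
Integrate M with respect to x (treating y as constant): ∫M dx = 2x^4y^3 - xy^3 - 2x^3y^4 + x^2y^2 + h(y).
Differentiate w.r.t. y and set equal to N: the x-dependent terms already match, leaving h'(y) = -2y. Integrate: h(y) = -y^2.
So F(x,y) = 2x^4y^3 - xy^3 - 2x^3y^4 - y^2 + x^2y^2.
General solution: 2x^4y^3 - xy^3 - 2x^3y^4 - y^2 + x^2y^2 = C.


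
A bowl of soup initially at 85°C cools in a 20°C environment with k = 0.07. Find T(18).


Newton's law: dT/dt = -k(T - T_a) has solution T(t) = T_a + (T₀ - T_a)e^(-kt).
Plug in T_a = 20, T₀ = 85, k = 0.07, t = 18: T(18) = 20 + (65)e^(-1.26) ≈ 38.4°C.


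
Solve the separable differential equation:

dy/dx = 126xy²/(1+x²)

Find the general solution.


Separate: dy/y² = 126x/(1+x²) dx.
Integrate LHS: ∫ dy/y² = -1/y.
Integrate RHS via u = 1+x²: 63ln(1+x²) + C.
Result: -1/y = 63ln(1+x²) + C.


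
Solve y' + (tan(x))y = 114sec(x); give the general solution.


P(x) = tan(x) ⇒ μ = e^(∫tan(x)dx) = sec(x).
(sec(x) y)' = 114sec²(x) ⇒ sec(x) y = 114tan(x) + C.
Multiply by cos(x): y = 114sin(x) + C·cos(x).


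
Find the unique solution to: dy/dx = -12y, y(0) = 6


General solution of y' = -12y is y = Ce^(-12x).
Apply y(0) = 6: C = 6.
Particular solution: y = 6e^(-12x).


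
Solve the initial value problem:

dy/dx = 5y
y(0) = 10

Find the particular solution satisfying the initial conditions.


General solution of y' = 5y is y = Ce^(5x).
Apply y(0) = 10: C = 10.
Particular solution: y = 10e^(5x).


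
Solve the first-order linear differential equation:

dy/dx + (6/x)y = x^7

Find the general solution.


P(x) = 6/x ⇒ μ = x^6.
(x^6 y)' = x^13 ⇒ x^6 y = x^14/(14) + C.
Solve for y: y = (1/14)x^8 + C/x^6.


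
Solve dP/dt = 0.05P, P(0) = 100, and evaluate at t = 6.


The ODE dP/dt = 0.05P has solution P(t) = P(0)e^(0.05t).
Substitute P(0) = 100 and t = 6: P(6) = 100 e^(0.30) ≈ 135.


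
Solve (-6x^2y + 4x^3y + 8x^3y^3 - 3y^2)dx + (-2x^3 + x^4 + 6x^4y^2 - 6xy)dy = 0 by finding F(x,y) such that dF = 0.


Check exactness: ∂M/∂y = -6x^2 + 4x^3 + 24x^3y^2 - 6y and ∂N/∂x = -6x^2 + 4x^3 + 24x^3y^2 - 6y; equal, so the equation is exact.
Integrate M with respect to x (treating y as constant): ∫M dx = -2x^3y + x^4y + 2x^4y^3 - 3xy^2 + h(y).
Differentiate w.r.t. y and set equal to N: all terms match, so h'(y) = 0 and h is a constant absorbed into C.
General solution: -2x^3y + x^4y + 2x^4y^3 - 3xy^2 = C.


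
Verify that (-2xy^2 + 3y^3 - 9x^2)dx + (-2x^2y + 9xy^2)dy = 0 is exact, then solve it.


Check exactness: ∂M/∂y = -4xy + 9y^2 and ∂N/∂x = -4xy + 9y^2; equal, so the equation is exact.
Integrate M with respect to x (treating y as constant): ∫M dx = -x^2y^2 + 3xy^3 - 3x^3 + h(y).
Differentiate w.r.t. y and set equal to N: all terms match, so h'(y) = 0 and h is a constant absorbed into C.
General solution: -x^2y^2 + 3xy^3 - 3x^3 = C.


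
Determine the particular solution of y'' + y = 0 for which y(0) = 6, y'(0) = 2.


Characteristic roots of r² + 1 = 0 are ±1i, so y = C₁cos(x) + C₂sin(x).
Apply y(0) = 6: C₁ = 6. Differentiate and apply y'(0) = 2: 1·C₂ = 2, so C₂ = 2.
Particular solution: y = 6cos(x) + 2sin(x).


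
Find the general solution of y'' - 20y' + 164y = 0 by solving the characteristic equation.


Characteristic equation: r² - 20r + 164 = 0.
Discriminant is negative; roots r = 10 ± 8i (complex conjugate pair).
General solution uses e^(α x)(C₁ cos(β x) + C₂ sin(β x)): y = e^(10x)(C₁cos(8x) + C₂sin(8x)).


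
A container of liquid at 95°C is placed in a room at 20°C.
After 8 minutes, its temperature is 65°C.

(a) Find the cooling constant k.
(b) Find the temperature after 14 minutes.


Newton's law: T(t) = T_a + (T₀ - T_a)e^(-kt).
(a) Use T(8) = 65: (65 - 20)/(95 - 20) = e^(-k·8), so k = -ln(0.600)/8 ≈ 0.0639.
(b) Apply k to t = 14: T(14) = 20 + (75)e^(-0.894) ≈ 50.7°C.


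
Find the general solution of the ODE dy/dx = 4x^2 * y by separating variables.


Separate variables: dy/y = 4x^2 dx.
Integrate: ln|y| = (4/3)x^3 + C₀.
Exponentiate: y = Ce^((4/3)x^3).


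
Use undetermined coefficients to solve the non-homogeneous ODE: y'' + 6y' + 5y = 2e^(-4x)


Characteristic roots of r² + 6r + 5 = 0 are -1, -5.
y_h = C₁e^(-x) + C₂e^(-5x).
Forcing exponent -4 is not a characteristic root; try y_p = Ae^(-4x).
Substitute: A·(16 + (6)·-4 + (5)) = A·-3 = 2, so A = -2/3.
General solution: y = C₁e^(-x) + C₂e^(-5x) - (2/3)e^(-4x).


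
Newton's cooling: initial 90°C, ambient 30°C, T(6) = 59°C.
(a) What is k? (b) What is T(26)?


Newton's law: T(t) = T_a + (T₀ - T_a)e^(-kt).
(a) Use T(6) = 59: (59 - 30)/(90 - 30) = e^(-k·6), so k = -ln(0.483)/6 ≈ 0.1212.
(b) Apply k to t = 26: T(26) = 30 + (60)e^(-3.151) ≈ 32.6°C.


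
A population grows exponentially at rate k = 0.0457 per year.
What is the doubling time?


Exponential growth: P(t) = P₀ e^(0.0457t). Set P(t)/P₀ = 2: e^(0.0457t) = 2.
Solve: t = ln(2)/0.0457 ≈ 15.17 years.


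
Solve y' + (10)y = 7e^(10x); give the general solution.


P(x) = 10 ⇒ μ = e^(10x).
(μ y)' = 7e^(20x) ⇒ μ y = (7/20)e^(20x) + C.
Divide by μ: y = (7/20)e^(10x) + Ce^(-10x).


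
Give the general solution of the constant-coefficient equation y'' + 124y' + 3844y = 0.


Characteristic equation: r² + 124r + 3844 = 0, i.e. (r + 62)² = 0.
Repeated root r = -62; include an x factor for the second linearly independent solution.
General solution: y = (C₁ + C₂x)e^(-62x).


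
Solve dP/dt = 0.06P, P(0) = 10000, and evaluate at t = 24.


The ODE dP/dt = 0.06P has solution P(t) = P(0)e^(0.06t).
Substitute P(0) = 10000 and t = 24: P(24) = 10000 e^(1.44) ≈ 42207.


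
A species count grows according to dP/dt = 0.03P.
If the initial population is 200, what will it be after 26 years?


The ODE dP/dt = 0.03P has solution P(t) = P(0)e^(0.03t).
Substitute P(0) = 200 and t = 26: P(26) = 200 e^(0.78) ≈ 436.


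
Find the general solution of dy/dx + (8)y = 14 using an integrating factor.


P(x) = 8, Q(x) = 14; integrating factor μ = e^(8x).
(μ y)' = 14e^(8x) ⇒ μ y = (7/4)e^(8x) + C.
Divide by μ: y = 7/4 + Ce^(-8x).


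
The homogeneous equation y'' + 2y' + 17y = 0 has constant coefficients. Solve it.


Characteristic equation: r² + 2r + 17 = 0.
Discriminant is negative; roots r = -1 ± 4i (complex conjugate pair).
General solution uses e^(α x)(C₁ cos(β x) + C₂ sin(β x)): y = e^(-x)(C₁cos(4x) + C₂sin(4x)).


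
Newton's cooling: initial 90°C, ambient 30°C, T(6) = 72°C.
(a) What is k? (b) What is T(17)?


Newton's law: T(t) = T_a + (T₀ - T_a)e^(-kt).
(a) Use T(6) = 72: (72 - 30)/(90 - 30) = e^(-k·6), so k = -ln(0.700)/6 ≈ 0.0594.
(b) Apply k to t = 17: T(17) = 30 + (60)e^(-1.011) ≈ 51.8°C.


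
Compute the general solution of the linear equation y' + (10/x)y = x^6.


P(x) = 10/x ⇒ μ = x^10.
(x^10 y)' = x^10·x^6 = x^16.
Integrate: x^10 y = x^17/(17) + C.
Solve for y: y = (1/17)x^7 + C/x^10.


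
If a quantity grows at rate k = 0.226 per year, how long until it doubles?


Exponential growth: P(t) = P₀ e^(0.226t). Set P(t)/P₀ = 2: e^(0.226t) = 2.
Solve: t = ln(2)/0.226 ≈ 3.07 years.


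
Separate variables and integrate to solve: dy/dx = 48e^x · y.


Separate variables: dy/y = 48e^x dx.
Integrate: ln|y| = 48e^x + C₀.
Exponentiate: y = Ce^(48e^x).


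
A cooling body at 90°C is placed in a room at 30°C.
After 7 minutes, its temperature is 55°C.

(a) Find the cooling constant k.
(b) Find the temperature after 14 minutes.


Newton's law: T(t) = T_a + (T₀ - T_a)e^(-kt).
(a) Use T(7) = 55: (55 - 30)/(90 - 30) = e^(-k·7), so k = -ln(0.417)/7 ≈ 0.1251.
(b) Apply k to t = 14: T(14) = 30 + (60)e^(-1.751) ≈ 40.4°C.


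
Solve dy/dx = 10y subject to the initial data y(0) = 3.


General solution of y' = 10y is y = Ce^(10x).
Apply y(0) = 3: C = 3.
Particular solution: y = 3e^(10x).


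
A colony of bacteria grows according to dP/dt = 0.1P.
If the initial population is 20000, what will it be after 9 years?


The ODE dP/dt = 0.1P has solution P(t) = P(0)e^(0.1t).
Substitute P(0) = 20000 and t = 9: P(9) = 20000 e^(0.90) ≈ 49192.


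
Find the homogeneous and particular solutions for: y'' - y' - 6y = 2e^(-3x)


Characteristic roots of r² - r - 6 = 0 are 3, -2.
y_h = C₁e^(3x) + C₂e^(-2x).
Forcing exponent -3 is not a characteristic root; try y_p = Ae^(-3x).
Substitute: A·(9 + (-1)·-3 + (-6)) = A·6 = 2, so A = 1/3.
General solution: y = C₁e^(3x) + C₂e^(-2x) + (1/3)e^(-3x).


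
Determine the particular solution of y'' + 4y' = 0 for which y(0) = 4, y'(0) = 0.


Characteristic roots of r² + 4r = 0 are -4, 0.
General solution y = c₁ e^(-4x) + c₂.
Apply y(0) = 4: c₁ + c₂ = 4. Apply y'(0) = 0: -4 c₁ + 0 c₂ = 0.
Solve: c₁ = 0, c₂ = 4.
Particular solution: y = 0e^(-4x) + 4.


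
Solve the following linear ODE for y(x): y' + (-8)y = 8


P(x) = -8 ⇒ μ = e^(-8x).
(μ y)' = 8e^(-8x) ⇒ μ y = -e^(-8x) + C.
Divide by μ: y = -1 + Ce^(8x).


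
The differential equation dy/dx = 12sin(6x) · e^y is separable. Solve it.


Separate: e^(-y) dy = 12sin(6x) dx.
Integrate: -e^(-y) = -2cos(6x) + C₀.
Rearrange: e^(-y) = 2cos(6x) + C.


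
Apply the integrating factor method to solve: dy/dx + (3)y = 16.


P(x) = 3, Q(x) = 16; integrating factor μ = e^(3x).
(μ y)' = 16e^(3x) ⇒ μ y = (16/3)e^(3x) + C.
Divide by μ: y = 16/3 + Ce^(-3x).


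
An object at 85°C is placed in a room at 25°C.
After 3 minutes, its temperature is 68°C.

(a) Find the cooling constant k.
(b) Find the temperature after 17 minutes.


Newton's law: T(t) = T_a + (T₀ - T_a)e^(-kt).
(a) Use T(3) = 68: (68 - 25)/(85 - 25) = e^(-k·3), so k = -ln(0.717)/3 ≈ 0.1110.
(b) Apply k to t = 17: T(17) = 25 + (60)e^(-1.888) ≈ 34.1°C.


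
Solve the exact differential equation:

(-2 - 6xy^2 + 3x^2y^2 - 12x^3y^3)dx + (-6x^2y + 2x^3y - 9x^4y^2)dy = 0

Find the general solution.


Check exactness: ∂M/∂y = -12xy + 6x^2y - 36x^3y^2 and ∂N/∂x = -12xy + 6x^2y - 36x^3y^2; equal, so the equation is exact.
Integrate M with respect to x (treating y as constant): ∫M dx = -2x - 3x^2y^2 + x^3y^2 - 3x^4y^3 + h(y).
Differentiate w.r.t. y and set equal to N: all terms match, so h'(y) = 0 and h is a constant absorbed into C.
General solution: -2x - 3x^2y^2 + x^3y^2 - 3x^4y^3 = C.


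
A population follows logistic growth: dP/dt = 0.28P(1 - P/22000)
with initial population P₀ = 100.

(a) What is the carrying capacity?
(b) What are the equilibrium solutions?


Logistic ODE dP/dt = 0.28P(1 - P/22000) has equilibria where dP/dt = 0, i.e. P = 0 or P = 22000.
The coefficient (1 - P/K) = 0 when P = K, identifying K = 22000 as the carrying capacity.
(a) K = 22000; (b) equilibria P = 0 and P = 22000.


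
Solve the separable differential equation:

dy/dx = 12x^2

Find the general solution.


Integrate both sides with respect to x: y = ∫ 12x^2 dx = 4x^3 + C.


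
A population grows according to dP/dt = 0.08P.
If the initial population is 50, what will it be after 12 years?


The ODE dP/dt = 0.08P has solution P(t) = P(0)e^(0.08t).
Substitute P(0) = 50 and t = 12: P(12) = 50 e^(0.96) ≈ 131.


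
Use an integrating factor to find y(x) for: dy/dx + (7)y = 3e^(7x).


P(x) = 7 ⇒ μ = e^(7x).
(μ y)' = 3e^(14x) ⇒ μ y = (3/14)e^(14x) + C.
Divide by μ: y = (3/14)e^(7x) + Ce^(-7x).


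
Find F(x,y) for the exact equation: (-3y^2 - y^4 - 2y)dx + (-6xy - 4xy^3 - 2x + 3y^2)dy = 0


Check exactness: ∂M/∂y = -6y - 4y^3 - 2 and ∂N/∂x = -6y - 4y^3 - 2; equal, so the equation is exact.
Integrate M with respect to x (treating y as constant): ∫M dx = -3xy^2 - xy^4 - 2xy + h(y).
Differentiate w.r.t. y and set equal to N: the x-dependent terms already match, leaving h'(y) = 3y^2. Integrate: h(y) = y^3.
So F(x,y) = -3xy^2 - xy^4 - 2xy + y^3.
General solution: -3xy^2 - xy^4 - 2xy + y^3 = C.


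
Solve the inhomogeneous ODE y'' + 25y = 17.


Homogeneous part: r² + 25 = 0 ⇒ r = ±5i, so y_h = C₁cos(5x) + C₂sin(5x).
Try constant y_p = A; plug in: 25A = 17 ⇒ A = 17/25.
General solution: y = C₁cos(5x) + C₂sin(5x) + 17/25.


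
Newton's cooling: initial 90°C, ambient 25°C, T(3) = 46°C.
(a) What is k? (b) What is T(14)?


Newton's law: T(t) = T_a + (T₀ - T_a)e^(-kt).
(a) Use T(3) = 46: (46 - 25)/(90 - 25) = e^(-k·3), so k = -ln(0.323)/3 ≈ 0.3766.
(b) Apply k to t = 14: T(14) = 25 + (65)e^(-5.273) ≈ 25.3°C.


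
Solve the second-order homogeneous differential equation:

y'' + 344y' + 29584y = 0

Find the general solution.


Characteristic equation: r² + 344r + 29584 = 0, i.e. (r + 172)² = 0.
Repeated root r = -172; include an x factor for the second linearly independent solution.
General solution: y = (C₁ + C₂x)e^(-172x).


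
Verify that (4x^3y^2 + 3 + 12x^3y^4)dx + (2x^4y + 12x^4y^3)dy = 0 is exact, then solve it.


Check exactness: ∂M/∂y = 8x^3y + 48x^3y^3 and ∂N/∂x = 8x^3y + 48x^3y^3; equal, so the equation is exact.
Integrate M with respect to x (treating y as constant): ∫M dx = x^4y^2 + 3x + 3x^4y^4 + h(y).
Differentiate w.r.t. y and set equal to N: all terms match, so h'(y) = 0 and h is a constant absorbed into C.
General solution: x^4y^2 + 3x + 3x^4y^4 = C.


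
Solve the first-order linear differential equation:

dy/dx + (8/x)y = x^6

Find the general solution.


P(x) = 8/x ⇒ μ = x^8.
(x^8 y)' = x^14 ⇒ x^8 y = x^15/(15) + C.
Solve for y: y = (1/15)x^7 + C/x^8.


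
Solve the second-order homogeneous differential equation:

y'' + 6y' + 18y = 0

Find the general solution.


Characteristic equation: r² + 6r + 18 = 0.
Discriminant is negative; roots r = -3 ± 3i (complex conjugate pair).
General solution uses e^(α x)(C₁ cos(β x) + C₂ sin(β x)): y = e^(-3x)(C₁cos(3x) + C₂sin(3x)).


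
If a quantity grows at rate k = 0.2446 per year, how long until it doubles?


Exponential growth: P(t) = P₀ e^(0.2446t). Set P(t)/P₀ = 2: e^(0.2446t) = 2.
Solve: t = ln(2)/0.2446 ≈ 2.83 years.


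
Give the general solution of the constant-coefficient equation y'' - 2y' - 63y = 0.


Characteristic equation: r² - 2r - 63 = 0.
Factor: (r + 7)(r - 9) = 0 ⇒ r = -7, 9 (distinct real).
General solution: y = C₁e^(-7x) + C₂e^(9x).


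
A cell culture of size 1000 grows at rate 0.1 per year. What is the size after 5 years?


The ODE dP/dt = 0.1P has solution P(t) = P(0)e^(0.1t).
Substitute P(0) = 1000 and t = 5: P(5) = 1000 e^(0.50) ≈ 1649.


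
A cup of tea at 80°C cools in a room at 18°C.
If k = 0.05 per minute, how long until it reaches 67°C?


From T(t) = T_a + (T₀ - T_a)e^(-kt), set T(t) = 67:
(67 - 18) / (80 - 18) = e^(-0.05t), so t = -ln(0.790)/0.05 ≈ 4.7 minutes.


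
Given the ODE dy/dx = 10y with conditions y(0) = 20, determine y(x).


General solution of y' = 10y is y = Ce^(10x).
Apply y(0) = 20: C = 20.
Particular solution: y = 20e^(10x).


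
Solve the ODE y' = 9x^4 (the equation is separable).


Integrate both sides with respect to x: y = ∫ 9x^4 dx = (9/5)x^5 + C.


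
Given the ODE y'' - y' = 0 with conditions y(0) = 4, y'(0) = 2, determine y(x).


Characteristic roots of r² - r = 0 are 1, 0.
General solution y = c₁ e^(x) + c₂.
Apply y(0) = 4: c₁ + c₂ = 4. Apply y'(0) = 2: 1 c₁ + 0 c₂ = 2.
Solve: c₁ = 2, c₂ = 2.
Particular solution: y = 2e^(x) + 2.


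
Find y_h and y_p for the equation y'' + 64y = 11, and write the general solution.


Homogeneous part: r² + 64 = 0 ⇒ r = ±8i, so y_h = C₁cos(8x) + C₂sin(8x).
Try constant y_p = A; plug in: 64A = 11 ⇒ A = 11/64.
General solution: y = C₁cos(8x) + C₂sin(8x) + 11/64.


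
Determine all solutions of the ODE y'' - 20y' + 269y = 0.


Characteristic equation: r² - 20r + 269 = 0.
Discriminant is negative; roots r = 10 ± 13i (complex conjugate pair).
General solution uses e^(α x)(C₁ cos(β x) + C₂ sin(β x)): y = e^(10x)(C₁cos(13x) + C₂sin(13x)).


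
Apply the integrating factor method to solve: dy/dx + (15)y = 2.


P(x) = 15, Q(x) = 2; integrating factor μ = e^(15x).
(μ y)' = 2e^(15x) ⇒ μ y = (2/15)e^(15x) + C.
Divide by μ: y = 2/15 + Ce^(-15x).


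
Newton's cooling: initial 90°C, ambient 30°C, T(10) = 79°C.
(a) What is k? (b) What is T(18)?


Newton's law: T(t) = T_a + (T₀ - T_a)e^(-kt).
(a) Use T(10) = 79: (79 - 30)/(90 - 30) = e^(-k·10), so k = -ln(0.817)/10 ≈ 0.0203.
(b) Apply k to t = 18: T(18) = 30 + (60)e^(-0.365) ≈ 71.7°C.


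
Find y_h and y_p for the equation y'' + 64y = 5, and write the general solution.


Homogeneous part: r² + 64 = 0 ⇒ r = ±8i, so y_h = C₁cos(8x) + C₂sin(8x).
Try constant y_p = A; plug in: 64A = 5 ⇒ A = 5/64.
General solution: y = C₁cos(8x) + C₂sin(8x) + 5/64.


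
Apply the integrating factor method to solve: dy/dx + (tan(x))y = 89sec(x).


P(x) = tan(x) ⇒ μ = e^(∫tan(x)dx) = sec(x).
(sec(x) y)' = 89sec²(x) ⇒ sec(x) y = 89tan(x) + C.
Multiply by cos(x): y = 89sin(x) + C·cos(x).


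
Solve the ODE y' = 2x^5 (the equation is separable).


Integrate both sides with respect to x: y = ∫ 2x^5 dx = (1/3)x^6 + C.


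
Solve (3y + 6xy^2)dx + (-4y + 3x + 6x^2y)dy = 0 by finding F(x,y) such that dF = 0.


Check exactness: ∂M/∂y = 3 + 12xy and ∂N/∂x = 3 + 12xy; equal, so the equation is exact.
Integrate M with respect to x (treating y as constant): ∫M dx = 3xy + 3x^2y^2 + h(y).
Differentiate w.r.t. y and set equal to N: the x-dependent terms already match, leaving h'(y) = -4y. Integrate: h(y) = -2y^2.
So F(x,y) = -2y^2 + 3xy + 3x^2y^2.
General solution: -2y^2 + 3xy + 3x^2y^2 = C.


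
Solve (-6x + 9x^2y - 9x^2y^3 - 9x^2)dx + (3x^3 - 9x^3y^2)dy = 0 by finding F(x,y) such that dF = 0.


Check exactness: ∂M/∂y = 9x^2 - 27x^2y^2 and ∂N/∂x = 9x^2 - 27x^2y^2; equal, so the equation is exact.
Integrate M with respect to x (treating y as constant): ∫M dx = -3x^2 + 3x^3y - 3x^3y^3 - 3x^3 + h(y).
Differentiate w.r.t. y and set equal to N: all terms match, so h'(y) = 0 and h is a constant absorbed into C.
General solution: -3x^2 + 3x^3y - 3x^3y^3 - 3x^3 = C.


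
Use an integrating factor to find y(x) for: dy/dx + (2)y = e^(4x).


P(x) = 2 ⇒ μ = e^(2x).
(μ y)' = e^(6x) ⇒ μ y = e^(6x)/6 + C.
Divide by μ: y = (1/6)e^(4x) + Ce^(-2x).


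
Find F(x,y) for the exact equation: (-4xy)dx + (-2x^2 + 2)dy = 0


Check exactness: ∂M/∂y = -4x and ∂N/∂x = -4x; equal, so the equation is exact.
Integrate M with respect to x (treating y as constant): ∫M dx = -2x^2y + h(y).
Differentiate w.r.t. y and set equal to N: the x-dependent terms already match, leaving h'(y) = 2. Integrate: h(y) = 2y.
So F(x,y) = -2x^2y + 2y.
General solution: -2x^2y + 2y = C.


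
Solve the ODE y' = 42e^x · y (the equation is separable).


Separate variables: dy/y = 42e^x dx.
Integrate: ln|y| = 42e^x + C₀.
Exponentiate: y = Ce^(42e^x).


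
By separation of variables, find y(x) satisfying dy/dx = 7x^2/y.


Separate variables: y dy = 7x^2 dx.
Integrate both sides: y²/2 = (7/3)x^3 + C₀.
Multiply by 2: y² = (14/3)x^3 + C.


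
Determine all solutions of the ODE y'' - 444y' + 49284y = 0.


Characteristic equation: r² - 444r + 49284 = 0, i.e. (r - 222)² = 0.
Repeated root r = 222; include an x factor for the second linearly independent solution.
General solution: y = (C₁ + C₂x)e^(222x).


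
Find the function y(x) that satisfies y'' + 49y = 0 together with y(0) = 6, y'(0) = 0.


Characteristic roots of r² + 49 = 0 are ±7i, so y = C₁cos(7x) + C₂sin(7x).
Apply y(0) = 6: C₁ = 6. Differentiate and apply y'(0) = 0: 7·C₂ = 0, so C₂ = 0.
Particular solution: y = 6cos(7x).


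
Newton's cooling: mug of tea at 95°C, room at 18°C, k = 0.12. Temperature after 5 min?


Newton's law: dT/dt = -k(T - T_a) has solution T(t) = T_a + (T₀ - T_a)e^(-kt).
Plug in T_a = 18, T₀ = 95, k = 0.12, t = 5: T(5) = 18 + (77)e^(-0.60) ≈ 60.3°C.


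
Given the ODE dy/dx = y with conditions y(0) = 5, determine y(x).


General solution of y' = y is y = Ce^(x).
Apply y(0) = 5: C = 5.
Particular solution: y = 5e^(x).


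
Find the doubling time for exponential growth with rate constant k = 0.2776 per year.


Exponential growth: P(t) = P₀ e^(0.2776t). Set P(t)/P₀ = 2: e^(0.2776t) = 2.
Solve: t = ln(2)/0.2776 ≈ 2.50 years.


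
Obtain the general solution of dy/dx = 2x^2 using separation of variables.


Integrate both sides with respect to x: y = ∫ 2x^2 dx = (2/3)x^3 + C.


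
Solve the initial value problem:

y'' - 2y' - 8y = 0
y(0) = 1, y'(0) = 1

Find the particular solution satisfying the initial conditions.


Characteristic roots of r² - 2r - 8 = 0 are -2, 4.
General solution y = c₁ e^(-2x) + c₂ e^(4x).
Apply y(0) = 1: c₁ + c₂ = 1. Apply y'(0) = 1: -2 c₁ + 4 c₂ = 1.
Solve: c₁ = 1/2, c₂ = 1/2.
Particular solution: y = (1/2)e^(-2x) + (1/2)e^(4x).


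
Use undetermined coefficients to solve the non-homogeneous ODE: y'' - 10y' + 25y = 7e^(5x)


Characteristic polynomial (r - 5)² = 0; repeated root r = 5.
y_h = (C₁ + C₂x)e^(5x). Forcing matches the repeated root (resonance), so try y_p = Ax² e^(5x).
Substitute and solve for A: 2A = 7, so A = 7/2.
General solution: y = (C₁ + C₂x + (7/2)x²)e^(5x).


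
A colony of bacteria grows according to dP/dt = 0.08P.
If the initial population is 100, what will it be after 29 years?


The ODE dP/dt = 0.08P has solution P(t) = P(0)e^(0.08t).
Substitute P(0) = 100 and t = 29: P(29) = 100 e^(2.32) ≈ 1018.


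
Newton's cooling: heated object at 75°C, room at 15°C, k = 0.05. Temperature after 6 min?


Newton's law: dT/dt = -k(T - T_a) has solution T(t) = T_a + (T₀ - T_a)e^(-kt).
Plug in T_a = 15, T₀ = 75, k = 0.05, t = 6: T(6) = 15 + (60)e^(-0.30) ≈ 59.4°C.


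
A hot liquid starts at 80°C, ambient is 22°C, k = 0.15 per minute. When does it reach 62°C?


From T(t) = T_a + (T₀ - T_a)e^(-kt), set T(t) = 62:
(62 - 22) / (80 - 22) = e^(-0.15t), so t = -ln(0.690)/0.15 ≈ 2.5 minutes.


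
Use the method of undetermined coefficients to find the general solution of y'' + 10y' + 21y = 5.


Characteristic roots of r² + 10r + 21 = 0 are -3, -7.
y_h = C₁e^(-3x) + C₂e^(-7x).
Constant forcing; try y_p = A. Then 21A = 5 ⇒ A = 5/21.
General solution: y = C₁e^(-3x) + C₂e^(-7x) + 5/21.


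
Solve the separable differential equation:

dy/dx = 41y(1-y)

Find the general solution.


Separate: dy/[y(1-y)] = 41 dx.
Partial fractions: 1/[y(1-y)] = 1/y + 1/(1-y).
Integrate: ln|y/(1-y)| = 41x + C₀.
Solve for y: y = 1/(1 + Ce^(-41x)).


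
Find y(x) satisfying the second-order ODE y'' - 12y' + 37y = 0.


Characteristic equation: r² - 12r + 37 = 0.
Discriminant is negative; roots r = 6 ± 1i (complex conjugate pair).
General solution uses e^(α x)(C₁ cos(β x) + C₂ sin(β x)): y = e^(6x)(C₁cos(x) + C₂sin(x)).


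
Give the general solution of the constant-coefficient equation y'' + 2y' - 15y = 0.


Characteristic equation: r² + 2r - 15 = 0.
Factor: (r + 5)(r - 3) = 0 ⇒ r = -5, 3 (distinct real).
General solution: y = C₁e^(-5x) + C₂e^(3x).


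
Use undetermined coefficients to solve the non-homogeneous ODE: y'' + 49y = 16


Homogeneous part: r² + 49 = 0 ⇒ r = ±7i, so y_h = C₁cos(7x) + C₂sin(7x).
Try constant y_p = A; plug in: 49A = 16 ⇒ A = 16/49.
General solution: y = C₁cos(7x) + C₂sin(7x) + 16/49.


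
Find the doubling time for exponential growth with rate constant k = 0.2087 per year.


Exponential growth: P(t) = P₀ e^(0.2087t). Set P(t)/P₀ = 2: e^(0.2087t) = 2.
Solve: t = ln(2)/0.2087 ≈ 3.32 years.


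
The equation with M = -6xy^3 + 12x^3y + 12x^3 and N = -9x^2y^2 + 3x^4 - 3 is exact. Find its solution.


Check exactness: ∂M/∂y = -18xy^2 + 12x^3 and ∂N/∂x = -18xy^2 + 12x^3; equal, so the equation is exact.
Integrate M with respect to x (treating y as constant): ∫M dx = -3x^2y^3 + 3x^4y + 3x^4 + h(y).
Differentiate w.r.t. y and set equal to N: the x-dependent terms already match, leaving h'(y) = -3. Integrate: h(y) = -3y.
So F(x,y) = -3x^2y^3 + 3x^4y + 3x^4 - 3y.
General solution: -3x^2y^3 + 3x^4y + 3x^4 - 3y = C.


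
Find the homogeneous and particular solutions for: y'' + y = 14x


Homogeneous: r² + 1 = 0 ⇒ r = ±1i, y_h = C₁cos(x) + C₂sin(x).
Polynomial forcing; try y_p = Ax + B. Then y_p'' + 1 y_p = 1(Ax + B) = 14x, so B = 0 and A = 14.
General solution: y = C₁cos(x) + C₂sin(x) + 14x.


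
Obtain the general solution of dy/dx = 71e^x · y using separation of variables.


Separate variables: dy/y = 71e^x dx.
Integrate: ln|y| = 71e^x + C₀.
Exponentiate: y = Ce^(71e^x).


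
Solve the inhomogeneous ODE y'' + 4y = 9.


Homogeneous part: r² + 4 = 0 ⇒ r = ±2i, so y_h = C₁cos(2x) + C₂sin(2x).
Try constant y_p = A; plug in: 4A = 9 ⇒ A = 9/4.
General solution: y = C₁cos(2x) + C₂sin(2x) + 9/4.


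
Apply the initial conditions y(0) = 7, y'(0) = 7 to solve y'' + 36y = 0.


Characteristic roots of r² + 36 = 0 are ±6i, so y = C₁cos(6x) + C₂sin(6x).
Apply y(0) = 7: C₁ = 7. Differentiate and apply y'(0) = 7: 6·C₂ = 7, so C₂ = 7/6.
Particular solution: y = 7cos(6x) + (7/6)sin(6x).


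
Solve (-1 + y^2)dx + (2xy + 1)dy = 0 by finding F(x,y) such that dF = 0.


Check exactness: ∂M/∂y = 2y and ∂N/∂x = 2y; equal, so the equation is exact.
Integrate M with respect to x (treating y as constant): ∫M dx = -x + xy^2 + h(y).
Differentiate w.r.t. y and set equal to N: the x-dependent terms already match, leaving h'(y) = 1. Integrate: h(y) = y.
So F(x,y) = -x + xy^2 + y.
General solution: -x + xy^2 + y = C.


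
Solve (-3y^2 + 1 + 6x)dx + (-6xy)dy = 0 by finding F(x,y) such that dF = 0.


Check exactness: ∂M/∂y = -6y and ∂N/∂x = -6y; equal, so the equation is exact.
Integrate M with respect to x (treating y as constant): ∫M dx = -3xy^2 + x + 3x^2 + h(y).
Differentiate w.r.t. y and set equal to N: all terms match, so h'(y) = 0 and h is a constant absorbed into C.
General solution: -3xy^2 + x + 3x^2 = C.


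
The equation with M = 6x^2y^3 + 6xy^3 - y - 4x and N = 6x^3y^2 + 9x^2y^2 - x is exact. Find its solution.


Check exactness: ∂M/∂y = 18x^2y^2 + 18xy^2 - 1 and ∂N/∂x = 18x^2y^2 + 18xy^2 - 1; equal, so the equation is exact.
Integrate M with respect to x (treating y as constant): ∫M dx = 2x^3y^3 + 3x^2y^3 - xy - 2x^2 + h(y).
Differentiate w.r.t. y and set equal to N: all terms match, so h'(y) = 0 and h is a constant absorbed into C.
General solution: 2x^3y^3 + 3x^2y^3 - xy - 2x^2 = C.


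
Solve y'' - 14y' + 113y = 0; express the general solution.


Characteristic equation: r² - 14r + 113 = 0.
Discriminant is negative; roots r = 7 ± 8i (complex conjugate pair).
General solution uses e^(α x)(C₁ cos(β x) + C₂ sin(β x)): y = e^(7x)(C₁cos(8x) + C₂sin(8x)).


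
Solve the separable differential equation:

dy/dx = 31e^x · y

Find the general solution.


Separate variables: dy/y = 31e^x dx.
Integrate: ln|y| = 31e^x + C₀.
Exponentiate: y = Ce^(31e^x).


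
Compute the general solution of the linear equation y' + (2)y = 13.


P(x) = 2, Q(x) = 13; integrating factor μ = e^(2x).
(μ y)' = 13e^(2x) ⇒ μ y = (13/2)e^(2x) + C.
Divide by μ: y = 13/2 + Ce^(-2x).


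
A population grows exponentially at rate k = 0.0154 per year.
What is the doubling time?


Exponential growth: P(t) = P₀ e^(0.0154t). Set P(t)/P₀ = 2: e^(0.0154t) = 2.
Solve: t = ln(2)/0.0154 ≈ 45.01 years.


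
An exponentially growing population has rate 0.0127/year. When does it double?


Exponential growth: P(t) = P₀ e^(0.0127t). Set P(t)/P₀ = 2: e^(0.0127t) = 2.
Solve: t = ln(2)/0.0127 ≈ 54.58 years.


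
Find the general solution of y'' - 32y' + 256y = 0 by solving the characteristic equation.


Characteristic equation: r² - 32r + 256 = 0, i.e. (r - 16)² = 0.
Repeated root r = 16; include an x factor for the second linearly independent solution.
General solution: y = (C₁ + C₂x)e^(16x).


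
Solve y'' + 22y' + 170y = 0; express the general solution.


Characteristic equation: r² + 22r + 170 = 0.
Discriminant is negative; roots r = -11 ± 7i (complex conjugate pair).
General solution uses e^(α x)(C₁ cos(β x) + C₂ sin(β x)): y = e^(-11x)(C₁cos(7x) + C₂sin(7x)).


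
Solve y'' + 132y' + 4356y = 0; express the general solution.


Characteristic equation: r² + 132r + 4356 = 0, i.e. (r + 66)² = 0.
Repeated root r = -66; include an x factor for the second linearly independent solution.
General solution: y = (C₁ + C₂x)e^(-66x).


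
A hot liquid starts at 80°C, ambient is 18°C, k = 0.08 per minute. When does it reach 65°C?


From T(t) = T_a + (T₀ - T_a)e^(-kt), set T(t) = 65:
(65 - 18) / (80 - 18) = e^(-0.08t), so t = -ln(0.758)/0.08 ≈ 3.5 minutes.


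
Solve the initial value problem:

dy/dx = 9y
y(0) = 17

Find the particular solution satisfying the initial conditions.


General solution of y' = 9y is y = Ce^(9x).
Apply y(0) = 17: C = 17.
Particular solution: y = 17e^(9x).


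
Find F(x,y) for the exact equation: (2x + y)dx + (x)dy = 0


Check exactness: ∂M/∂y = 1 and ∂N/∂x = 1; equal, so the equation is exact.
Integrate M with respect to x (treating y as constant): ∫M dx = x^2 + xy + h(y).
Differentiate w.r.t. y and set equal to N: all terms match, so h'(y) = 0 and h is a constant absorbed into C.
General solution: x^2 + xy = C.


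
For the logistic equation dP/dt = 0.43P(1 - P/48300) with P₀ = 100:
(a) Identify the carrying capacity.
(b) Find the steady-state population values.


Logistic ODE dP/dt = 0.43P(1 - P/48300) has equilibria where dP/dt = 0, i.e. P = 0 or P = 48300.
The coefficient (1 - P/K) = 0 when P = K, identifying K = 48300 as the carrying capacity.
(a) K = 48300; (b) equilibria P = 0 and P = 48300.


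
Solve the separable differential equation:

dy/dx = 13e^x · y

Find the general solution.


Separate variables: dy/y = 13e^x dx.
Integrate: ln|y| = 13e^x + C₀.
Exponentiate: y = Ce^(13e^x).


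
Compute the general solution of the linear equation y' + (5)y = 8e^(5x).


P(x) = 5 ⇒ μ = e^(5x).
(μ y)' = 8e^(10x) ⇒ μ y = (8/10)e^(10x) + C.
Divide by μ: y = (4/5)e^(5x) + Ce^(-5x).


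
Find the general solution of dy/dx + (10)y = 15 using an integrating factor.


P(x) = 10, Q(x) = 15; integrating factor μ = e^(10x).
(μ y)' = 15e^(10x) ⇒ μ y = (3/2)e^(10x) + C.
Divide by μ: y = 3/2 + Ce^(-10x).


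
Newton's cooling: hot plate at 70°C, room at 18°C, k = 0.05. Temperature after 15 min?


Newton's law: dT/dt = -k(T - T_a) has solution T(t) = T_a + (T₀ - T_a)e^(-kt).
Plug in T_a = 18, T₀ = 70, k = 0.05, t = 15: T(15) = 18 + (52)e^(-0.75) ≈ 42.6°C.


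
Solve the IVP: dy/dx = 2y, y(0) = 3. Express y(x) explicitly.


General solution of y' = 2y is y = Ce^(2x).
Apply y(0) = 3: C = 3.
Particular solution: y = 3e^(2x).


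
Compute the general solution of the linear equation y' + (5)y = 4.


P(x) = 5, Q(x) = 4; integrating factor μ = e^(5x).
(μ y)' = 4e^(5x) ⇒ μ y = (4/5)e^(5x) + C.
Divide by μ: y = 4/5 + Ce^(-5x).


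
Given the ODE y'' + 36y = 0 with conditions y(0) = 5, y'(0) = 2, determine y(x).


Characteristic roots of r² + 36 = 0 are ±6i, so y = C₁cos(6x) + C₂sin(6x).
Apply y(0) = 5: C₁ = 5. Differentiate and apply y'(0) = 2: 6·C₂ = 2, so C₂ = 1/3.
Particular solution: y = 5cos(6x) + (1/3)sin(6x).


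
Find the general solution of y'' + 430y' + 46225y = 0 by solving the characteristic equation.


Characteristic equation: r² + 430r + 46225 = 0, i.e. (r + 215)² = 0.
Repeated root r = -215; include an x factor for the second linearly independent solution.
General solution: y = (C₁ + C₂x)e^(-215x).


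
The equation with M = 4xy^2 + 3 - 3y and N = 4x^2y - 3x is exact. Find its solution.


Check exactness: ∂M/∂y = 8xy - 3 and ∂N/∂x = 8xy - 3; equal, so the equation is exact.
Integrate M with respect to x (treating y as constant): ∫M dx = 2x^2y^2 + 3x - 3xy + h(y).
Differentiate w.r.t. y and set equal to N: all terms match, so h'(y) = 0 and h is a constant absorbed into C.
General solution: 2x^2y^2 + 3x - 3xy = C.


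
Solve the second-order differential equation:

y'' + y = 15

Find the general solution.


Homogeneous part: r² + 1 = 0 ⇒ r = ±1i, so y_h = C₁cos(x) + C₂sin(x).
Try constant y_p = A; plug in: 1A = 15 ⇒ A = 15.
General solution: y = C₁cos(x) + C₂sin(x) + 15.


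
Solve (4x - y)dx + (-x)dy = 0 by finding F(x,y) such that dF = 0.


Check exactness: ∂M/∂y = -1 and ∂N/∂x = -1; equal, so the equation is exact.
Integrate M with respect to x (treating y as constant): ∫M dx = 2x^2 - xy + h(y).
Differentiate w.r.t. y and set equal to N: all terms match, so h'(y) = 0 and h is a constant absorbed into C.
General solution: 2x^2 - xy = C.


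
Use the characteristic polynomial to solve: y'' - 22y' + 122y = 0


Characteristic equation: r² - 22r + 122 = 0.
Discriminant is negative; roots r = 11 ± 1i (complex conjugate pair).
General solution uses e^(α x)(C₁ cos(β x) + C₂ sin(β x)): y = e^(11x)(C₁cos(x) + C₂sin(x)).


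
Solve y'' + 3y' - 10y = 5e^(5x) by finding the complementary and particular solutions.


Characteristic roots of r² + 3r - 10 = 0 are 2, -5.
y_h = C₁e^(2x) + C₂e^(-5x).
Forcing exponent 5 is not a characteristic root; try y_p = Ae^(5x).
Substitute: A·(25 + (3)·5 + (-10)) = A·30 = 5, so A = 1/6.
General solution: y = C₁e^(2x) + C₂e^(-5x) + (1/6)e^(5x).


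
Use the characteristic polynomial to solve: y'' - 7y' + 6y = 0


Characteristic equation: r² - 7r + 6 = 0.
Factor: (r - 1)(r - 6) = 0 ⇒ r = 1, 6 (distinct real).
General solution: y = C₁e^(x) + C₂e^(6x).


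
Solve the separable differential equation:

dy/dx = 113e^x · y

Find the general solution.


Separate variables: dy/y = 113e^x dx.
Integrate: ln|y| = 113e^x + C₀.
Exponentiate: y = Ce^(113e^x).


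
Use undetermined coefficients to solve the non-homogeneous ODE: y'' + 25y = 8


Homogeneous part: r² + 25 = 0 ⇒ r = ±5i, so y_h = C₁cos(5x) + C₂sin(5x).
Try constant y_p = A; plug in: 25A = 8 ⇒ A = 8/25.
General solution: y = C₁cos(5x) + C₂sin(5x) + 8/25.


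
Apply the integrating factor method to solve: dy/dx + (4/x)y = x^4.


P(x) = 4/x ⇒ μ = x^4.
(x^4 y)' = x^8 ⇒ x^4 y = x^9/(9) + C.
Solve for y: y = (1/9)x^5 + C/x^4.


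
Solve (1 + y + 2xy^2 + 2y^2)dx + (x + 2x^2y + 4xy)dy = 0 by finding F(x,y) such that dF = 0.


Check exactness: ∂M/∂y = 1 + 4xy + 4y and ∂N/∂x = 1 + 4xy + 4y; equal, so the equation is exact.
Integrate M with respect to x (treating y as constant): ∫M dx = x + xy + x^2y^2 + 2xy^2 + h(y).
Differentiate w.r.t. y and set equal to N: all terms match, so h'(y) = 0 and h is a constant absorbed into C.
General solution: x + xy + x^2y^2 + 2xy^2 = C.


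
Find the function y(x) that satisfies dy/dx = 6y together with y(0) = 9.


General solution of y' = 6y is y = Ce^(6x).
Apply y(0) = 9: C = 9.
Particular solution: y = 9e^(6x).


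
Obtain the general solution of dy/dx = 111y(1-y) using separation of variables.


Separate: dy/[y(1-y)] = 111 dx.
Partial fractions: 1/[y(1-y)] = 1/y + 1/(1-y).
Integrate: ln|y/(1-y)| = 111x + C₀.
Solve for y: y = 1/(1 + Ce^(-111x)).


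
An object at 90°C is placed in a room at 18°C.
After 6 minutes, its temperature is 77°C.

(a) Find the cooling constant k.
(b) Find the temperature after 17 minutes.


Newton's law: T(t) = T_a + (T₀ - T_a)e^(-kt).
(a) Use T(6) = 77: (77 - 18)/(90 - 18) = e^(-k·6), so k = -ln(0.819)/6 ≈ 0.0332.
(b) Apply k to t = 17: T(17) = 18 + (72)e^(-0.564) ≈ 59.0°C.


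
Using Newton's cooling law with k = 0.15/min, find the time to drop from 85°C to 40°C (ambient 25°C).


From T(t) = T_a + (T₀ - T_a)e^(-kt), set T(t) = 40:
(40 - 25) / (85 - 25) = e^(-0.15t), so t = -ln(0.250)/0.15 ≈ 9.2 minutes.


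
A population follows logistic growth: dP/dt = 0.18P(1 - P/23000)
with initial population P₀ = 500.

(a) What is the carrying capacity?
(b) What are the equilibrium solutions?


Logistic ODE dP/dt = 0.18P(1 - P/23000) has equilibria where dP/dt = 0, i.e. P = 0 or P = 23000.
The coefficient (1 - P/K) = 0 when P = K, identifying K = 23000 as the carrying capacity.
(a) K = 23000; (b) equilibria P = 0 and P = 23000.


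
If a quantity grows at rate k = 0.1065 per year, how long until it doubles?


Exponential growth: P(t) = P₀ e^(0.1065t). Set P(t)/P₀ = 2: e^(0.1065t) = 2.
Solve: t = ln(2)/0.1065 ≈ 6.51 years.


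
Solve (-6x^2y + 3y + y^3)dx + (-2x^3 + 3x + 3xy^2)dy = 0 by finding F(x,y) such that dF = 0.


Check exactness: ∂M/∂y = -6x^2 + 3 + 3y^2 and ∂N/∂x = -6x^2 + 3 + 3y^2; equal, so the equation is exact.
Integrate M with respect to x (treating y as constant): ∫M dx = -2x^3y + 3xy + xy^3 + h(y).
Differentiate w.r.t. y and set equal to N: all terms match, so h'(y) = 0 and h is a constant absorbed into C.
General solution: -2x^3y + 3xy + xy^3 = C.


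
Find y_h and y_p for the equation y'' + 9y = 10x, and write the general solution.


Homogeneous: r² + 9 = 0 ⇒ r = ±3i, y_h = C₁cos(3x) + C₂sin(3x).
Polynomial forcing; try y_p = Ax + B. Then y_p'' + 9 y_p = 9(Ax + B) = 10x, so B = 0 and A = 10/9.
General solution: y = C₁cos(3x) + C₂sin(3x) + (10/9)x.


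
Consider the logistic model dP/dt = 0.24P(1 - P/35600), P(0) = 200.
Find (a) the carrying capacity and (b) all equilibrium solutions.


Logistic ODE dP/dt = 0.24P(1 - P/35600) has equilibria where dP/dt = 0, i.e. P = 0 or P = 35600.
The coefficient (1 - P/K) = 0 when P = K, identifying K = 35600 as the carrying capacity.
(a) K = 35600; (b) equilibria P = 0 and P = 35600.


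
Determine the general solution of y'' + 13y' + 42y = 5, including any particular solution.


Characteristic roots of r² + 13r + 42 = 0 are -6, -7.
y_h = C₁e^(-6x) + C₂e^(-7x).
Constant forcing; try y_p = A. Then 42A = 5 ⇒ A = 5/42.
General solution: y = C₁e^(-6x) + C₂e^(-7x) + 5/42.


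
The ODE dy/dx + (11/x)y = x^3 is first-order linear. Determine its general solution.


P(x) = 11/x ⇒ μ = x^11.
(x^11 y)' = x^14 ⇒ x^11 y = x^15/(15) + C.
Solve for y: y = (1/15)x^4 + C/x^11.


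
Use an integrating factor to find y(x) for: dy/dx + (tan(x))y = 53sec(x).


P(x) = tan(x) ⇒ μ = e^(∫tan(x)dx) = sec(x).
(sec(x) y)' = 53sec²(x) ⇒ sec(x) y = 53tan(x) + C.
Multiply by cos(x): y = 53sin(x) + C·cos(x).


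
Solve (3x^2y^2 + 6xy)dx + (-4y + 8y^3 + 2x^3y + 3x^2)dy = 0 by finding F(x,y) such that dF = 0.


Check exactness: ∂M/∂y = 6x^2y + 6x and ∂N/∂x = 6x^2y + 6x; equal, so the equation is exact.
Integrate M with respect to x (treating y as constant): ∫M dx = x^3y^2 + 3x^2y + h(y).
Differentiate w.r.t. y and set equal to N: the x-dependent terms already match, leaving h'(y) = -4y + 8y^3. Integrate: h(y) = -2y^2 + 2y^4.
So F(x,y) = -2y^2 + 2y^4 + x^3y^2 + 3x^2y.
General solution: -2y^2 + 2y^4 + x^3y^2 + 3x^2y = C.
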